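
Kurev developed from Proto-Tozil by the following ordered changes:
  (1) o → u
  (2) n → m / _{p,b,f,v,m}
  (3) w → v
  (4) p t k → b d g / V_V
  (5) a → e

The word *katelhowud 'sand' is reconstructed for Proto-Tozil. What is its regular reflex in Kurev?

kedelhuvud

Kurev: start from *katelhowud.
  rule 1 (vowel merger): katelhowud → katelhuwud
  rule 2: no change — katelhuwud
  rule 3 (unconditioned shift): katelhuwud → katelhuvud
  rule 4 (intervocalic voicing): katelhuvud → kadelhuvud
  rule 5 (vowel merger): kadelhuvud → kedelhuvud
  ⇒ Kurev kedelhuvud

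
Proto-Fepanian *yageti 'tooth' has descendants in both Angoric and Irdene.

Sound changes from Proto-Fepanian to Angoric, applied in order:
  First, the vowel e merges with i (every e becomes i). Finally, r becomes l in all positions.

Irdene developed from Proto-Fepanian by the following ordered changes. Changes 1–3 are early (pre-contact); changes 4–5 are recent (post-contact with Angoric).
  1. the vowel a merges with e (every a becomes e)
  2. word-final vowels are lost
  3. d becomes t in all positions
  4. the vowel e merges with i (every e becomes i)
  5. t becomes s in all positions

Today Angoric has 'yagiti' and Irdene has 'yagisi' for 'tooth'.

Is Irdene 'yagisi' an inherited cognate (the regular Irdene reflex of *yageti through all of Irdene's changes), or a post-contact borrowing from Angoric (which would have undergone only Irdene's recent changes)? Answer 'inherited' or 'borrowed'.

borrowed

If inherited, *yageti would pass through all of Irdene's changes:
Irdene: *yageti
  yageti → yegeti   [vowel merger]
  yegeti → yeget   [apocope]
  yeget (rule 3 does not apply)
  yeget → yigit   [vowel merger]
  yigit → yigis   [unconditioned shift]
  giving Irdene yigis.
If borrowed from Angoric 'yagiti' after the early changes, it would undergo only the recent ones:
  rule 4 (vowel merger): no change (yagiti)
  rule 5 (unconditioned shift): yagiti → yagisi
  ⇒ as a loan: yagisi
Irdene 'yagisi' matches the loan outcome 'yagisi', not the inherited 'yigis' — it skipped the early Irdene changes, so it was borrowed from Angoric.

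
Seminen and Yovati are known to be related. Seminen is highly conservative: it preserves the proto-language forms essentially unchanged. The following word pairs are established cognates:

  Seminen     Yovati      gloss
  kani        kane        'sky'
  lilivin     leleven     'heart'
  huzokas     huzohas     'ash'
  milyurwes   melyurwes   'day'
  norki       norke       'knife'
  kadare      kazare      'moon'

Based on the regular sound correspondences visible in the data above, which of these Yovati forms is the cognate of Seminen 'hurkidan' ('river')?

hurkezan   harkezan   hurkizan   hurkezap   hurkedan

hurkezan

lilivin ~ leleven, milyurwes ~ melyurwes — Seminen i corresponds to Yovati e after a consonant, before a consonant other than r, m, n, p, b, f, v.
kadare ~ kazare — Seminen d corresponds to Yovati z between vowels (before a back vowel).
Applying these to Seminen 'hurkidan':
  hurkidan → hurkedan   (i→e after a consonant, before a consonant other than r, m, n, p, b, f, v)
  hurkedan → hurkezan   (d→z between vowels (before a back vowel))
So the Yovati cognate is 'hurkezan'.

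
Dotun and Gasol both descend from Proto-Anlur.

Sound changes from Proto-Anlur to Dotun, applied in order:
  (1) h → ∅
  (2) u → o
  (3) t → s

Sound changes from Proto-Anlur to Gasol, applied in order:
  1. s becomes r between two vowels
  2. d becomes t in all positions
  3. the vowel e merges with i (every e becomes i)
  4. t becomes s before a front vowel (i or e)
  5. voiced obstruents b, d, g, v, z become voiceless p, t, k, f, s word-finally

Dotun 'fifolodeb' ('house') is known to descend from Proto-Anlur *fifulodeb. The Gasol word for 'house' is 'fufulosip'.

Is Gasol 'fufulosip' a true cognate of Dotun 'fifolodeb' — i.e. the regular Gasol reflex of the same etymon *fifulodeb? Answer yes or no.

Derive the expected Gasol reflex of *fifulodeb:
Gasol: *fifulodeb > fifuloteb > fifulotib > fifulosib > fifulosip  (by unconditioned shift, vowel merger, palatalisation, final devoicing)
The regular Gasol reflex would be 'fifulosip', but the attested form is 'fufulosip'. The correspondence is irregular, so they are not cognates (the Gasol form has a different source).

no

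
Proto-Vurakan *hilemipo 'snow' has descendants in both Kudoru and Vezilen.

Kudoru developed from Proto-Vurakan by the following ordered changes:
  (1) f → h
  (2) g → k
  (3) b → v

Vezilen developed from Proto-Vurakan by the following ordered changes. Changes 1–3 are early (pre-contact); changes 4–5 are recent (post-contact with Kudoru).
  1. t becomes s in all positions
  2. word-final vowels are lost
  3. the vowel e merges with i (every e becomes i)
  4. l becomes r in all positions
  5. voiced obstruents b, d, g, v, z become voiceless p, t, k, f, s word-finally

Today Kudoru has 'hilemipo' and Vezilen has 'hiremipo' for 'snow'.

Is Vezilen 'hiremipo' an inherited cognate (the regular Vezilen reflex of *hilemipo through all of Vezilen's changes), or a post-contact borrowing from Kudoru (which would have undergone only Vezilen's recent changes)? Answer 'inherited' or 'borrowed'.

borrowed

If inherited, *hilemipo would pass through all of Vezilen's changes:
Vezilen: start from *hilemipo.
  rule 1: no change — hilemipo
  rule 2 (apocope): hilemipo → hilemip
  rule 3 (vowel merger): hilemip → hilimip
  rule 4 (unconditioned shift): hilimip → hirimip
  rule 5: no change — hirimip
  ⇒ Vezilen hirimip
If borrowed from Kudoru 'hilemipo' after the early changes, it would undergo only the recent ones:
  rule 4 (unconditioned shift): hilemipo → hiremipo
  rule 5 (final devoicing): no change (hiremipo)
  ⇒ as a loan: hiremipo
Vezilen 'hiremipo' matches the loan outcome 'hiremipo', not the inherited 'hirimip' — it skipped the early Vezilen changes, so it was borrowed from Kudoru.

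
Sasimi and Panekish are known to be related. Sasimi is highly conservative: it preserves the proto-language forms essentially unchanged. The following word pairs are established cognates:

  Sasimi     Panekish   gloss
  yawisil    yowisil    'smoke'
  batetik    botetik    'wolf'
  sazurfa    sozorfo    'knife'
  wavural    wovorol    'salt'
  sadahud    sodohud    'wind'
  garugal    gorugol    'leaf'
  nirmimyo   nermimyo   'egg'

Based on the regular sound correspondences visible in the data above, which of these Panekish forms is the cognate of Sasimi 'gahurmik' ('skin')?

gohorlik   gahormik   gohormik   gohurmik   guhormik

gohormik

yawisil ~ yowisil, batetik ~ botetik — Sasimi a corresponds to Panekish o after a consonant, before a consonant other than r, m, n, p, b, f, v.
sazurfa ~ sozorfo, wavural ~ wovorol — Sasimi u corresponds to Panekish o after a consonant, before r.
Applying these to Sasimi 'gahurmik':
  gahurmik → gohurmik   (a→o after a consonant, before a consonant other than r, m, n, p, b, f, v)
  gohurmik → gohormik   (u→o after a consonant, before r)
So the Panekish cognate is 'gohormik'.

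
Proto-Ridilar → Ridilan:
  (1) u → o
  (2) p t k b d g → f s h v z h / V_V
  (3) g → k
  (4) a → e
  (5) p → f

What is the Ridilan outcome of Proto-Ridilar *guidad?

Ridilan: *guidad > goidad > goizad > koizad > koized  (by vowel merger, intervocalic lenition, unconditioned shift, vowel merger)

koized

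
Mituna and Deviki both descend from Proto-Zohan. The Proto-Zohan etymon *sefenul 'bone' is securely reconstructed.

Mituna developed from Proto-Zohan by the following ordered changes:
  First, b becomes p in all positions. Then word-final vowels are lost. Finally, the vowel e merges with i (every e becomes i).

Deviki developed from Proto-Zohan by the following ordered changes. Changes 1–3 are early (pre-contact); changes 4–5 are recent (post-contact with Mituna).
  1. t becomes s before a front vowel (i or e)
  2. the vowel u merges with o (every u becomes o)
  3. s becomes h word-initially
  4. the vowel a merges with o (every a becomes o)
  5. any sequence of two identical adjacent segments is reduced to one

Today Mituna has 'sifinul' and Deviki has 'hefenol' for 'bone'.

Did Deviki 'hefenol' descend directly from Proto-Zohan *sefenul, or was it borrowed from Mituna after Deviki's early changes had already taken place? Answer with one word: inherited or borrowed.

If inherited, *sefenul would pass through all of Deviki's changes:
Deviki: start from *sefenul.
  rule 1: no change — sefenul
  rule 2 (vowel merger): sefenul → sefenol
  rule 3 (debuccalisation): sefenol → hefenol
  rule 4: no change — hefenol
  rule 5: no change — hefenol
  ⇒ Deviki hefenol
If borrowed from Mituna 'sifinul' after the early changes, it would undergo only the recent ones:
  rule 4 (vowel merger): no change (sifinul)
  rule 5 (degemination): no change (sifinul)
  ⇒ as a loan: sifinul
Deviki 'hefenol' matches the inherited outcome exactly, so it is an inherited cognate, not a loan.

inherited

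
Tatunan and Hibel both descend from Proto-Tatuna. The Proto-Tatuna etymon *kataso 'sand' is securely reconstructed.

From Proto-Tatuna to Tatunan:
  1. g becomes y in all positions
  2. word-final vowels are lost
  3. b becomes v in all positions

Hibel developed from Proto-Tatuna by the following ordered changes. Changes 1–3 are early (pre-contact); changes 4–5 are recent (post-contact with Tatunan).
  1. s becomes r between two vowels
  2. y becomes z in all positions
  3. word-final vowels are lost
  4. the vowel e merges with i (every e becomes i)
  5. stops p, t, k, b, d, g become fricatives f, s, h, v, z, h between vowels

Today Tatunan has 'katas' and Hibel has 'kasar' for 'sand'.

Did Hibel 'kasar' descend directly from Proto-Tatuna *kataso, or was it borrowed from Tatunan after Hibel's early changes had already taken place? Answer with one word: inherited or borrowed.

If inherited, *kataso would pass through all of Hibel's changes:
Hibel: *kataso > kataro > katar > kasar  (by rhotacism, apocope, intervocalic lenition)
If borrowed from Tatunan 'katas' after the early changes, it would undergo only the recent ones:
  rule 4 (vowel merger): no change (katas)
  rule 5 (intervocalic lenition): katas → kasas
  ⇒ as a loan: kasas
Hibel 'kasar' matches the inherited outcome exactly, so it is an inherited cognate, not a loan.

inherited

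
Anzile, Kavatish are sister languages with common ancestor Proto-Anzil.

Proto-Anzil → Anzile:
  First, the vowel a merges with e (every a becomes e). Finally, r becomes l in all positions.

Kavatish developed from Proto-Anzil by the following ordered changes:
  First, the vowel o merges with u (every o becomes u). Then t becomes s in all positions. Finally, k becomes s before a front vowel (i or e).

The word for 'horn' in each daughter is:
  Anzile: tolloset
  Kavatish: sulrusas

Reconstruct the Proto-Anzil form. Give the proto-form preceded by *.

*tolrosat

Position 7: Anzile has e, Kavatish has a. Kavatish preserves a here (none of its changes turn any other segment into a), so the proto-segment is *a.
Position 1: Anzile has t, Kavatish has s. Anzile preserves t here (none of its changes turn any other segment into t), so the proto-segment is *t.
Continuing position by position gives *tolrosat; check it forward:
Anzile: *tolrosat
  tolrosat → tolroset   [vowel merger]
  tolroset → tolloset   [unconditioned shift]
  giving Anzile tolloset.
Kavatish: *tolrosat > tulrusat > sulrusas  (by vowel merger, unconditioned shift)
Only *tolrosat yields all of Anzile tolloset, Kavatish sulrusas.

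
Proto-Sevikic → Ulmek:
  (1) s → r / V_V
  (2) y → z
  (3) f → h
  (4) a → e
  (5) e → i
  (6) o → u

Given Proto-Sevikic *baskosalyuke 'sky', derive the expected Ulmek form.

Ulmek: *baskosalyuke
  baskosalyuke → baskoralyuke   [rhotacism]
  baskoralyuke → baskoralzuke   [unconditioned shift]
  baskoralzuke (rule 3 does not apply)
  baskoralzuke → beskorelzuke   [vowel merger]
  beskorelzuke → biskorilzuki   [vowel merger]
  biskorilzuki → biskurilzuki   [vowel merger]
  giving Ulmek biskurilzuki.

biskurilzuki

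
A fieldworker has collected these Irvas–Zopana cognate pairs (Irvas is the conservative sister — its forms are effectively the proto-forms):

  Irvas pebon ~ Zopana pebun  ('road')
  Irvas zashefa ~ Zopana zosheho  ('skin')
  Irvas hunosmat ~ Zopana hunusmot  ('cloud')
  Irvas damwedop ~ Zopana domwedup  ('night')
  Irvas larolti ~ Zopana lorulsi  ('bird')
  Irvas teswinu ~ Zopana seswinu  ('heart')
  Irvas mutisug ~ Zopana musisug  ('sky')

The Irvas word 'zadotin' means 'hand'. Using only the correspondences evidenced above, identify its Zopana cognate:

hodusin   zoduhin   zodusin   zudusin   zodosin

zodusin

zashefa ~ zosheho, hunosmat ~ hunusmot — Irvas a corresponds to Zopana o after a consonant, before a consonant other than r, m, n, p, b, f, v.
hunosmat ~ hunusmot, larolti ~ lorulsi — Irvas o corresponds to Zopana u after a consonant, before a consonant other than r, m, n, p, b, f, v.
mutisug ~ musisug — Irvas t corresponds to Zopana s between vowels (before a front vowel).
Applying these to Irvas 'zadotin':
  zadotin → zodotin   (a→o after a consonant, before a consonant other than r, m, n, p, b, f, v)
  zodotin → zodutin   (o→u after a consonant, before a consonant other than r, m, n, p, b, f, v)
  zodutin → zodusin   (t→s between vowels (before a front vowel))
So the Zopana cognate is 'zodusin'.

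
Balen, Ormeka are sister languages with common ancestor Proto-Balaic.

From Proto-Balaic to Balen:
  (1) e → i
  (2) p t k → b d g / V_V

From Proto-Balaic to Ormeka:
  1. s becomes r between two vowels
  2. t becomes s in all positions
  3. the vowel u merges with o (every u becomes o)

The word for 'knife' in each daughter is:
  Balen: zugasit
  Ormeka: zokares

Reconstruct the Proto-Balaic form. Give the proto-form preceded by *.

*zukaset

Position 5: Balen has s, Ormeka has r. Balen preserves s here (none of its changes turn any other segment into s), so the proto-segment is *s.
Position 3: Balen has g, Ormeka has k. Ormeka preserves k here (none of its changes turn any other segment into k), so the proto-segment is *k.
Position 2: Balen has u, Ormeka has o. Balen preserves u here (none of its changes turn any other segment into u), so the proto-segment is *u.
Continuing position by position gives *zukaset; check it forward:
Balen: *zukaset
  zukaset → zukasit   [vowel merger]
  zukasit → zugasit   [intervocalic voicing]
  giving Balen zugasit.
Ormeka: *zukaset > zukaret > zukares > zokares  (by rhotacism, unconditioned shift, vowel merger)
*zukaset is the unique common source.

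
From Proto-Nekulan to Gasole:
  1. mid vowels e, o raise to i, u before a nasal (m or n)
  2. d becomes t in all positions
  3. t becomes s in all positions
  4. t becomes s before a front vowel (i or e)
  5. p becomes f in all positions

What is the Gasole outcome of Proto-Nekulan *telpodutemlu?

selfosusimlu

Gasole: *telpodutemlu
  telpodutemlu → telpodutimlu   [pre-nasal raising]
  telpodutimlu → telpotutimlu   [unconditioned shift]
  telpotutimlu → selposusimlu   [unconditioned shift]
  selposusimlu (rule 4 does not apply)
  selposusimlu → selfosusimlu   [unconditioned shift]
  giving Gasole selfosusimlu.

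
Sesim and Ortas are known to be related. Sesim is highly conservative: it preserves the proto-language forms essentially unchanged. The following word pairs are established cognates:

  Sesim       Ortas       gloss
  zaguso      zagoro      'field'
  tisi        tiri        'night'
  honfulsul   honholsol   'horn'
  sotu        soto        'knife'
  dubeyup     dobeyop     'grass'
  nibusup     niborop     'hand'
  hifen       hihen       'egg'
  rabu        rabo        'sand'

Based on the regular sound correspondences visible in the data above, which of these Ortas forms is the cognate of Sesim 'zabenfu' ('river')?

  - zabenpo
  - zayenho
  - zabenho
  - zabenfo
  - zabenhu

honfulsul ~ honholsol — Sesim f corresponds to Ortas h after a consonant, before a back vowel.
sotu ~ soto, rabu ~ rabo — Sesim u corresponds to Ortas o word-finally.
Applying these to Sesim 'zabenfu':
  zabenfu → zabenhu   (f→h after a consonant, before a back vowel)
  zabenhu → zabenho   (u→o word-finally)
So the Ortas cognate is 'zabenho'.

zabenho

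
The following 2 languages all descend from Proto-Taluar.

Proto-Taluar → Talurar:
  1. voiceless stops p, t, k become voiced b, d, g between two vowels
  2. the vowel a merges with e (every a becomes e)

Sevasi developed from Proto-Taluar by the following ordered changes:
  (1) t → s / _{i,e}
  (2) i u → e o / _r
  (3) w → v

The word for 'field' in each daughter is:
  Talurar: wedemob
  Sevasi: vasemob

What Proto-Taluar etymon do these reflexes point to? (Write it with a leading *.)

Position 2: Talurar has e, Sevasi has a. Sevasi preserves a here (none of its changes turn any other segment into a), so the proto-segment is *a.
Position 3: Talurar has d, Sevasi has s. Taking the neighbouring segments as reconstructed: Talurar d could go back to *t or *d; Sevasi s could go back to *t or *s — the one source consistent with every daughter is *t.
This points to *watemob. Verify forward in each daughter:
Talurar: *watemob > wademob > wedemob  (by intervocalic voicing, vowel merger)
Sevasi: start from *watemob.
  rule 1 (palatalisation): watemob → wasemob
  rule 2: no change — wasemob
  rule 3 (unconditioned shift): wasemob → vasemob
  ⇒ Sevasi vasemob
No other proto-form is consistent with every reflex, so the reconstruction is *watemob.

*watemob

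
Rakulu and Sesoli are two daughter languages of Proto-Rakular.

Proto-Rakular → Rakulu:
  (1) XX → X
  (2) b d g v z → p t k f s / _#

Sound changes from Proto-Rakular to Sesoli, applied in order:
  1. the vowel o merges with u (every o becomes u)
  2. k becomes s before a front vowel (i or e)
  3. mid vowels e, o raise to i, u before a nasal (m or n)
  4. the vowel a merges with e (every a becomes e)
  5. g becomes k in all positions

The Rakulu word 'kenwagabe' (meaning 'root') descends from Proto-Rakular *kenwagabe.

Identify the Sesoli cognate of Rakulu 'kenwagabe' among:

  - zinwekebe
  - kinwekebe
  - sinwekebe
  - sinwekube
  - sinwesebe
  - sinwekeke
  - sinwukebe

Sesoli: *kenwagabe > senwagabe > sinwagabe > sinwegebe > sinwekebe  (by palatalisation, pre-nasal raising, vowel merger, unconditioned shift)
Among the options, 'sinwekebe' alone shows every Sesoli change applied in order.

sinwekebe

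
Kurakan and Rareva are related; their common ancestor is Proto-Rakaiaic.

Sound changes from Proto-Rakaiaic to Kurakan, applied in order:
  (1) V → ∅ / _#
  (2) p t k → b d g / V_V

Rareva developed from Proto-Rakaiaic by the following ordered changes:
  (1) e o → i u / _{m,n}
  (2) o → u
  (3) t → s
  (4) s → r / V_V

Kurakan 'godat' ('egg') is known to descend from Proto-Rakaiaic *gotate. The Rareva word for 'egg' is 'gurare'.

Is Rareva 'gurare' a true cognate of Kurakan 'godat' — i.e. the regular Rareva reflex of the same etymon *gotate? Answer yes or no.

yes

Derive the expected Rareva reflex of *gotate:
Rareva: *gotate > gutate > gusase > gurare  (by vowel merger, unconditioned shift, rhotacism)
Rareva 'gurare' matches the regular reflex exactly, so the pair is cognate.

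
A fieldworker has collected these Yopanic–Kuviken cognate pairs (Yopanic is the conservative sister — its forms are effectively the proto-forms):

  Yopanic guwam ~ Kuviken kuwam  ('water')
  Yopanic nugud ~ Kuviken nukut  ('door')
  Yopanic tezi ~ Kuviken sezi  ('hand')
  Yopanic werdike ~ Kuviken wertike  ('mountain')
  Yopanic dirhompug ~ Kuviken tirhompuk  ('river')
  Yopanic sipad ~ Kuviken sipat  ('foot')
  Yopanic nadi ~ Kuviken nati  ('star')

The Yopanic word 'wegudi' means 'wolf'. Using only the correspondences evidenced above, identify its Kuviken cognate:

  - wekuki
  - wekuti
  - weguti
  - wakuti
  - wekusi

nugud ~ nukut — Yopanic g corresponds to Kuviken k between vowels (before a back vowel).
nadi ~ nati — Yopanic d corresponds to Kuviken t between vowels (before a front vowel).
Applying these to Yopanic 'wegudi':
  wegudi → wekudi   (g→k between vowels (before a back vowel))
  wekudi → wekuti   (d→t between vowels (before a front vowel))
So the Kuviken cognate is 'wekuti'.

wekuti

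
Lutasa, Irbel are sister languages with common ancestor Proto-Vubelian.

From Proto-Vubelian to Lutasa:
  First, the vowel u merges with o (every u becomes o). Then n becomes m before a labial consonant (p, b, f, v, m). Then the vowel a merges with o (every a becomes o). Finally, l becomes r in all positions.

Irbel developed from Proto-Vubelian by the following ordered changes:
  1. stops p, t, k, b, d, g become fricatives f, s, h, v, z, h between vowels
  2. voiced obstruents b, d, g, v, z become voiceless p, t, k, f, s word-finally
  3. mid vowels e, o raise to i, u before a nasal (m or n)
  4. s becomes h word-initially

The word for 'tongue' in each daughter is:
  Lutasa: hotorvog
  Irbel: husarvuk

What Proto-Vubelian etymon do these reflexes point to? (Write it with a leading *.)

*hutarvug

Position 3: Lutasa has t, Irbel has s. Lutasa preserves t here (none of its changes turn any other segment into t), so the proto-segment is *t.
Position 2: Lutasa has o, Irbel has u. Taking the neighbouring segments as reconstructed: Lutasa o could go back to *a or *o or *u; Irbel u can only go back to *u — the one source consistent with every daughter is *u.
Verify the candidate proto-form against each daughter:
Lutasa: *hutarvug > hotarvog > hotorvog  (by vowel merger, vowel merger)
Irbel: start from *hutarvug.
  rule 1 (intervocalic lenition): hutarvug → husarvug
  rule 2 (final devoicing): husarvug → husarvuk
  rule 3: no change — husarvuk
  rule 4: no change — husarvuk
  ⇒ Irbel husarvuk
Only *hutarvug yields all of Lutasa hotorvog, Irbel husarvuk.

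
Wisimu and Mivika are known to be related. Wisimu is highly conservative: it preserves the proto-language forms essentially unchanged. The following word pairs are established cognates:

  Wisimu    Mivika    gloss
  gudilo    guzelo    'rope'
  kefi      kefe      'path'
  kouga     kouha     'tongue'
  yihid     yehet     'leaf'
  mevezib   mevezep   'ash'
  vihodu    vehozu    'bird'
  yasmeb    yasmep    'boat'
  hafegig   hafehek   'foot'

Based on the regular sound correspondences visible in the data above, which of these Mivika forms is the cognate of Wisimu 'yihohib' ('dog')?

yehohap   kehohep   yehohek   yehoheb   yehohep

yehohep

gudilo ~ guzelo, yihid ~ yehet — Wisimu i corresponds to Mivika e after a consonant, before a consonant other than r, m, n, p, b, f, v.
mevezib ~ mevezep — Wisimu i corresponds to Mivika e after a consonant, before a labial obstruent.
mevezib ~ mevezep, yasmeb ~ yasmep — Wisimu b corresponds to Mivika p word-finally.
Applying these to Wisimu 'yihohib':
  yihohib → yehohib   (i→e after a consonant, before a consonant other than r, m, n, p, b, f, v)
  yehohib → yehoheb   (i→e after a consonant, before a labial obstruent)
  yehoheb → yehohep   (b→p word-finally)
So the Mivika cognate is 'yehohep'.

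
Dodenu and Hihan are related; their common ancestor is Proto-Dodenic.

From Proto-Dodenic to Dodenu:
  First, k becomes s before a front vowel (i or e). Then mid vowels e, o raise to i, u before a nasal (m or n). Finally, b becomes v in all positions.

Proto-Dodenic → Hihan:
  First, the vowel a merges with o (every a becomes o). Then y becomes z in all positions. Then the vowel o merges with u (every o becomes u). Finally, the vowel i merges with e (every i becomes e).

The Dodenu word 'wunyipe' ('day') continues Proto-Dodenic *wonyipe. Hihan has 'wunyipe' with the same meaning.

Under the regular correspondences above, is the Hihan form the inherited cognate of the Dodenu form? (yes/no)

Derive the expected Hihan reflex of *wonyipe:
Hihan: start from *wonyipe.
  rule 1: no change — wonyipe
  rule 2 (unconditioned shift): wonyipe → wonzipe
  rule 3 (vowel merger): wonzipe → wunzipe
  rule 4 (vowel merger): wunzipe → wunzepe
  ⇒ Hihan wunzepe
The regular Hihan reflex would be 'wunzepe', but the attested form is 'wunyipe'. The correspondence is irregular, so they are not cognates (the Hihan form has a different source).

no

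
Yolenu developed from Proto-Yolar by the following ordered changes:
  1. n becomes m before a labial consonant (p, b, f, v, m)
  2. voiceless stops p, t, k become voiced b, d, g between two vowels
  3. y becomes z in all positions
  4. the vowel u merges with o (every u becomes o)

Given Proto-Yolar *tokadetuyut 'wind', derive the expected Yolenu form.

togadedozot

Yolenu: *tokadetuyut > togadeduyut > togadeduzut > togadedozot  (by intervocalic voicing, unconditioned shift, vowel merger)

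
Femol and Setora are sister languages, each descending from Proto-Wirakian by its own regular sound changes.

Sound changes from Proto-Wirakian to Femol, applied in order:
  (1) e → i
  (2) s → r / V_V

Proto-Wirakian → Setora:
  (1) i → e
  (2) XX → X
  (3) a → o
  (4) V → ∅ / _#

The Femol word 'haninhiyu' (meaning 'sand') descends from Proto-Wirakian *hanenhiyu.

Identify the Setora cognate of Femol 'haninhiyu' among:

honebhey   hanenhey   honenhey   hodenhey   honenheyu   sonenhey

honenhey

Setora: *hanenhiyu
  hanenhiyu → hanenheyu   [vowel merger]
  hanenheyu (rule 2 does not apply)
  hanenheyu → honenheyu   [vowel merger]
  honenheyu → honenhey   [apocope]
  giving Setora honenhey.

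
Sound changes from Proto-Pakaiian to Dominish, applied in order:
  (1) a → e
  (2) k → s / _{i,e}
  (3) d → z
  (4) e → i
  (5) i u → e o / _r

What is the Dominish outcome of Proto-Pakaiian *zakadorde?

zisizorzi

Dominish: *zakadorde > zekedorde > zesedorde > zesezorze > zisizorzi  (by vowel merger, palatalisation, unconditioned shift, vowel merger)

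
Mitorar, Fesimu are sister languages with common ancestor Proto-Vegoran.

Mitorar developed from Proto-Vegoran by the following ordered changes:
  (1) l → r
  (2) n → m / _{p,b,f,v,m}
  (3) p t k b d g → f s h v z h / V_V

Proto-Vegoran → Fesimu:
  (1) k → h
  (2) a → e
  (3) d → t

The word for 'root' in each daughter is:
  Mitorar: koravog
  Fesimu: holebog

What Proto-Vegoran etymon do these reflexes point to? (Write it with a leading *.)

*kolabog

Position 4: Mitorar has a, Fesimu has e. Mitorar preserves a here (none of its changes turn any other segment into a), so the proto-segment is *a.
Position 5: Mitorar has v, Fesimu has b. Fesimu preserves b here (none of its changes turn any other segment into b), so the proto-segment is *b.
Position 1: Mitorar has k, Fesimu has h. Mitorar preserves k here (none of its changes turn any other segment into k), so the proto-segment is *k.
Verify the candidate proto-form against each daughter:
Mitorar: start from *kolabog.
  rule 1 (unconditioned shift): kolabog → korabog
  rule 2: no change — korabog
  rule 3 (intervocalic lenition): korabog → koravog
  ⇒ Mitorar koravog
Fesimu: *kolabog
  kolabog → holabog   [unconditioned shift]
  holabog → holebog   [vowel merger]
  holebog (rule 3 does not apply)
  giving Fesimu holebog.
No other proto-form is consistent with every reflex, so the reconstruction is *kolabog.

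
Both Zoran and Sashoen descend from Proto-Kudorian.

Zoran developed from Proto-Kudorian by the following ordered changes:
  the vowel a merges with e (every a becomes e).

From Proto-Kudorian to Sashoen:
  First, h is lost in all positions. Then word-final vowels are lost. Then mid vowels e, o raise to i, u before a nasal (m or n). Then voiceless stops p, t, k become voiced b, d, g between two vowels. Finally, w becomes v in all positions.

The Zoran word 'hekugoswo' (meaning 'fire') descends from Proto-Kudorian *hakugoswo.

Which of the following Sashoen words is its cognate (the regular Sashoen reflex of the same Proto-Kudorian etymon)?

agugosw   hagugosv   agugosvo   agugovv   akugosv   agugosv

Sashoen: *hakugoswo > akugoswo > akugosw > agugosw > agugosv  (by h-loss, apocope, intervocalic voicing, unconditioned shift)
Only 'agugosv' matches the regular Sashoen development of *hakugoswo.

agugosv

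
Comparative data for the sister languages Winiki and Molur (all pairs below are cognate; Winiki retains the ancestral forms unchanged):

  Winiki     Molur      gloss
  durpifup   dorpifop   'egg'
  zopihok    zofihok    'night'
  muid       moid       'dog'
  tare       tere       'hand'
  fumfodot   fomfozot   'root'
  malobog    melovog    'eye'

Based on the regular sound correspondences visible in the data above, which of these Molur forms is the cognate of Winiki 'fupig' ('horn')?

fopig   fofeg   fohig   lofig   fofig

durpifup ~ dorpifop — Winiki u corresponds to Molur o after a consonant, before a labial obstruent.
zopihok ~ zofihok — Winiki p corresponds to Molur f between vowels (before a front vowel).
Applying these to Winiki 'fupig':
  fupig → fopig   (u→o after a consonant, before a labial obstruent)
  fopig → fofig   (p→f between vowels (before a front vowel))
So the Molur cognate is 'fofig'.

fofig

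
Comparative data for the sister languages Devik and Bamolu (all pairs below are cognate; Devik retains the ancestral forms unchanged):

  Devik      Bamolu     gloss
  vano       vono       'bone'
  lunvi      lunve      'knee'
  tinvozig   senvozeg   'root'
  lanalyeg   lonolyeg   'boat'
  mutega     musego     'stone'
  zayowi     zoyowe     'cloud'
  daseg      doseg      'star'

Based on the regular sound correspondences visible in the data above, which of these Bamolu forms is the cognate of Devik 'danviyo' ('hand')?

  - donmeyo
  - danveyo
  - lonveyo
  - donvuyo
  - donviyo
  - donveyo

vano ~ vono, lanalyeg ~ lonolyeg — Devik a corresponds to Bamolu o after a consonant, before a nasal.
tinvozig ~ senvozeg — Devik i corresponds to Bamolu e after a consonant, before a consonant other than r, m, n, p, b, f, v.
Applying these to Devik 'danviyo':
  danviyo → donviyo   (a→o after a consonant, before a nasal)
  donviyo → donveyo   (i→e after a consonant, before a consonant other than r, m, n, p, b, f, v)
So the Bamolu cognate is 'donveyo'.

donveyo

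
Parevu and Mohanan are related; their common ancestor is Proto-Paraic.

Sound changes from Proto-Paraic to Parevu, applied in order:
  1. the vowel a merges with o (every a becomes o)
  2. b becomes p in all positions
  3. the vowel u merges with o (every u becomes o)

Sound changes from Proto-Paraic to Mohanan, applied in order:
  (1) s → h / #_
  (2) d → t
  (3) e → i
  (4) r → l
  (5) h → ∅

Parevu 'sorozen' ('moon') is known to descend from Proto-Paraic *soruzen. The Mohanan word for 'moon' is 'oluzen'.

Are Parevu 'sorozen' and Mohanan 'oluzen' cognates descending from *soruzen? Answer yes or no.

Derive the expected Mohanan reflex of *soruzen:
Mohanan: *soruzen > horuzen > horuzin > holuzin > oluzin  (by debuccalisation, vowel merger, unconditioned shift, h-loss)
The regular Mohanan reflex would be 'oluzin', but the attested form is 'oluzen'. The correspondence is irregular, so they are not cognates (the Mohanan form has a different source).

no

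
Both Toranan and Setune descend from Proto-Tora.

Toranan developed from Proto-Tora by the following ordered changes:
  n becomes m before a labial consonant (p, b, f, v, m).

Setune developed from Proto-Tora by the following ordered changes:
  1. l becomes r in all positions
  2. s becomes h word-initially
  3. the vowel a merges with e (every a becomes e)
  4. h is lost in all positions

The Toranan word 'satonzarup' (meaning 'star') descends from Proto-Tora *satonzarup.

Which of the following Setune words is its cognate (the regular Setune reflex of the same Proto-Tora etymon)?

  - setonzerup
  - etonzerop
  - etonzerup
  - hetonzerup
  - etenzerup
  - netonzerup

Setune: *satonzarup > hatonzarup > hetonzerup > etonzerup  (by debuccalisation, vowel merger, h-loss)
Among the options, 'etonzerup' alone shows every Setune change applied in order.

etonzerup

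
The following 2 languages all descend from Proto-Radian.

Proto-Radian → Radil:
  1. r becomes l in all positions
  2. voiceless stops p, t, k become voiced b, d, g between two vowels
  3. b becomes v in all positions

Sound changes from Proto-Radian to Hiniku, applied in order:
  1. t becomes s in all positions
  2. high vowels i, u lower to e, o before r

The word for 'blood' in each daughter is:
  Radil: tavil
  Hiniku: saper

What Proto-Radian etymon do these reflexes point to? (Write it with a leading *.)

*tapir

Position 4: Radil has i, Hiniku has e. Radil preserves i here (none of its changes turn any other segment into i), so the proto-segment is *i.
Position 5: Radil has l, Hiniku has r. Hiniku preserves r here (none of its changes turn any other segment into r), so the proto-segment is *r.
Continuing position by position gives *tapir; check it forward:
Radil: *tapir > tapil > tabil > tavil  (by unconditioned shift, intervocalic voicing, unconditioned shift)
Hiniku: *tapir
  tapir → sapir   [unconditioned shift]
  sapir → saper   [pre-rhotic lowering]
  giving Hiniku saper.
No other proto-form is consistent with every reflex, so the reconstruction is *tapir.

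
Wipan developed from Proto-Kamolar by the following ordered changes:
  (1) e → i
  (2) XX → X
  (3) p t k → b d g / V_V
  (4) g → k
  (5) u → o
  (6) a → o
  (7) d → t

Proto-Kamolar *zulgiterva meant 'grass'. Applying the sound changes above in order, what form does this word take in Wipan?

Wipan: *zulgiterva > zulgitirva > zulgidirva > zulkidirva > zolkidirva > zolkidirvo > zolkitirvo  (by vowel merger, intervocalic voicing, unconditioned shift, vowel merger, vowel merger, unconditioned shift)

zolkitirvo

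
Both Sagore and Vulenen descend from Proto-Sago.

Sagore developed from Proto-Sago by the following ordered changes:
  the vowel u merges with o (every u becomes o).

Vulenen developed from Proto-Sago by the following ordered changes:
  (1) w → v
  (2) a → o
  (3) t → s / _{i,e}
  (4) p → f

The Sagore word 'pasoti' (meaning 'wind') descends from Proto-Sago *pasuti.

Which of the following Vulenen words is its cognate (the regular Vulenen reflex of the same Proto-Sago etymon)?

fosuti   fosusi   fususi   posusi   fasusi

Vulenen: start from *pasuti.
  rule 1: no change — pasuti
  rule 2 (vowel merger): pasuti → posuti
  rule 3 (palatalisation): posuti → posusi
  rule 4 (unconditioned shift): posusi → fosusi
  ⇒ Vulenen fosusi
The other candidates each miss or misapply at least one Vulenen change.

fosusi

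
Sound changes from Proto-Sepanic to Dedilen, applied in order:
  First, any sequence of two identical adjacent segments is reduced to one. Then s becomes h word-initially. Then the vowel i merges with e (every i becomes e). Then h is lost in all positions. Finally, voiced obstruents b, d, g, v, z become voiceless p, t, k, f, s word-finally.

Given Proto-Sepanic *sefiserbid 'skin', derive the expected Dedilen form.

efeserbet

Dedilen: *sefiserbid > hefiserbid > hefeserbed > efeserbed > efeserbet  (by debuccalisation, vowel merger, h-loss, final devoicing)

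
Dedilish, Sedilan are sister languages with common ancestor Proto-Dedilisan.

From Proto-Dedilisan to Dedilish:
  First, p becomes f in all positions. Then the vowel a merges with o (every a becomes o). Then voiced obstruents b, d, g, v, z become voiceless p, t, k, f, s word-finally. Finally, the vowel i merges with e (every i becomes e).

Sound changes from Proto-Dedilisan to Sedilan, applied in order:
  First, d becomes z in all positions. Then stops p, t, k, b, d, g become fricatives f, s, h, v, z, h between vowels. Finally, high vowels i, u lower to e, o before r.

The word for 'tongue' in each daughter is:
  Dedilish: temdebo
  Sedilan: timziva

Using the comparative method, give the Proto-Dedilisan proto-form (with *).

Position 6: Dedilish has b, Sedilan has v. Dedilish preserves b here (none of its changes turn any other segment into b), so the proto-segment is *b.
Position 5: Dedilish has e, Sedilan has i. Sedilan preserves i here (none of its changes turn any other segment into i), so the proto-segment is *i.
Verify the candidate proto-form against each daughter:
Dedilish: start from *timdiba.
  rule 1: no change — timdiba
  rule 2 (vowel merger): timdiba → timdibo
  rule 3: no change — timdibo
  rule 4 (vowel merger): timdibo → temdebo
  ⇒ Dedilish temdebo
Sedilan: *timdiba > timziba > timziva  (by unconditioned shift, intervocalic lenition)
*timdiba is the unique common source.

*timdiba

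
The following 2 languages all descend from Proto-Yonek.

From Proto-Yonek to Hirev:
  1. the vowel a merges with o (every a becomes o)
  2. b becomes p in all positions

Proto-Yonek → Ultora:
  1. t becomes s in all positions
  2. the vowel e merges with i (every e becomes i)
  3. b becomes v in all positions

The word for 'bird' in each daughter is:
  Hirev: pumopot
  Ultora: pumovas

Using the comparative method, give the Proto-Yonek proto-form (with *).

*pumobat

Position 6: Hirev has o, Ultora has a. Ultora preserves a here (none of its changes turn any other segment into a), so the proto-segment is *a.
Position 5: Hirev has p, Ultora has v. Taking the neighbouring segments as reconstructed: Hirev p could go back to *p or *b; Ultora v could go back to *b or *v — the one source consistent with every daughter is *b.
Continuing position by position gives *pumobat; check it forward:
Hirev: *pumobat > pumobot > pumopot  (by vowel merger, unconditioned shift)
Ultora: *pumobat
  pumobat → pumobas   [unconditioned shift]
  pumobas (rule 2 does not apply)
  pumobas → pumovas   [unconditioned shift]
  giving Ultora pumovas.
*pumobat is the unique common source.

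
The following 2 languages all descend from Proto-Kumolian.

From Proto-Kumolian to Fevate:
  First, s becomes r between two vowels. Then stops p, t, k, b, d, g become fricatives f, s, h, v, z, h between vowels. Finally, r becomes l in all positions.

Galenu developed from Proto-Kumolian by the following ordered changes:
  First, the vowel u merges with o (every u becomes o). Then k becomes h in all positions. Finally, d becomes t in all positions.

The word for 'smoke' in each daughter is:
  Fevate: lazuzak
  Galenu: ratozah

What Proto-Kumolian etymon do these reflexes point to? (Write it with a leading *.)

Position 3: Fevate has z, Galenu has t. Taking the neighbouring segments as reconstructed: Fevate z could go back to *d or *z; Galenu t could go back to *t or *d — the one source consistent with every daughter is *d.
Position 7: Fevate has k, Galenu has h. Fevate preserves k here (none of its changes turn any other segment into k), so the proto-segment is *k.
Continuing position by position gives *raduzak; check it forward:
Fevate: *raduzak
  raduzak (rule 1 does not apply)
  raduzak → razuzak   [intervocalic lenition]
  razuzak → lazuzak   [unconditioned shift]
  giving Fevate lazuzak.
Galenu: start from *raduzak.
  rule 1 (vowel merger): raduzak → radozak
  rule 2 (unconditioned shift): radozak → radozah
  rule 3 (unconditioned shift): radozah → ratozah
  ⇒ Galenu ratozah
No other proto-form is consistent with every reflex, so the reconstruction is *raduzak.

*raduzak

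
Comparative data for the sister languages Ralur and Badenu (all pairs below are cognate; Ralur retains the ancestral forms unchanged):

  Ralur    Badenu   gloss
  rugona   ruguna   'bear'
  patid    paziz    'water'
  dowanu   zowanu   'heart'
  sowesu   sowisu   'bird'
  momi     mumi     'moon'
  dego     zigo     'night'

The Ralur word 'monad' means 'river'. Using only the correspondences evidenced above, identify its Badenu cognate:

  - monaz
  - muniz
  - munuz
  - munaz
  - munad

rugona ~ ruguna — Ralur o corresponds to Badenu u after a consonant, before a nasal.
patid ~ paziz — Ralur d corresponds to Badenu z word-finally.
Applying these to Ralur 'monad':
  monad → munad   (o→u after a consonant, before a nasal)
  munad → munaz   (d→z word-finally)
So the Badenu cognate is 'munaz'.

munaz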